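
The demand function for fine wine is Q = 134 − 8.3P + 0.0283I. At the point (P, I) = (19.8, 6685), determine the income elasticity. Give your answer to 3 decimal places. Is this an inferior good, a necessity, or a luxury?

At P = 19.8, I = 6685: Q = 158.845.
Holding P constant, ∂Q/∂I = 0.0283.
η_I = (∂Q/∂I)·(I/Q) = 0.0283 × (6685/158.845) = 1.191.
Since η > 1, this is a luxury.

1.191 (luxury)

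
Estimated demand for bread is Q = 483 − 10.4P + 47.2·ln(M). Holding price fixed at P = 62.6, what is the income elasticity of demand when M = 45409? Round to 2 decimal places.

0.14

At P = 62.6, M = 45409: Q = 338.108.
Holding P constant, ∂Q/∂M = 47.2/M = 0.00103944.
η_M = (∂Q/∂M)·(M/Q) = 0.00103944 × (45409/338.108) = 0.14.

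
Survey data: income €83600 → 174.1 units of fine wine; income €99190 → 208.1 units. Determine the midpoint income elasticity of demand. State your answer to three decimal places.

ΔQ = 208.1 − 174.1 = 34; midpoint Q̄ = (174.1 + 208.1)/2 = 191.1.
ΔI = 99190 − 83600 = 15590; midpoint Ī = (83600 + 99190)/2 = 91395.
η = (ΔQ/Q̄) ÷ (ΔI/Ī) = (34/191.1) ÷ (15590/91395) = 1.043.

1.043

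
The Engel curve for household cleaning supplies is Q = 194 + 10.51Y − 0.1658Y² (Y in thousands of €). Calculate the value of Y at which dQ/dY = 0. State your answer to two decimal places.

dQ/dY = 10.51 − 0.3316Y.
The good is inferior where dQ/dY < 0. Setting dQ/dY = 0 gives Y = 10.51 / 0.3316 = 31.69.

31.69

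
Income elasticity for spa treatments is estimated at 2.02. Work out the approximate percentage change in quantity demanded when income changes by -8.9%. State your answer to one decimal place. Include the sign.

-18.0%

%ΔQ ≈ η × %ΔI = 2.02 × (-8.9%) = -18.0%.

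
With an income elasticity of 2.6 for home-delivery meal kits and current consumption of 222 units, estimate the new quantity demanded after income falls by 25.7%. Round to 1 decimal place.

%ΔQ ≈ η × %ΔI = 2.6 × (-25.7%) = -66.82%.
New Q ≈ 222 × (1 − 0.6682) = 73.7.

73.7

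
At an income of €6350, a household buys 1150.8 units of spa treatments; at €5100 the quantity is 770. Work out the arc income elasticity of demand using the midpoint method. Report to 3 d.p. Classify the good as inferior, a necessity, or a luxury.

1.816 (luxury)

ΔQ = 770 − 1150.8 = -380.8; midpoint Q̄ = (1150.8 + 770)/2 = 960.4.
ΔI = 5100 − 6350 = -1250; midpoint Ī = (6350 + 5100)/2 = 5725.
η = (ΔQ/Q̄) ÷ (ΔI/Ī) = (-380.8/960.4) ÷ (-1250/5725) = 1.816.
η > 1 ⇒ luxury.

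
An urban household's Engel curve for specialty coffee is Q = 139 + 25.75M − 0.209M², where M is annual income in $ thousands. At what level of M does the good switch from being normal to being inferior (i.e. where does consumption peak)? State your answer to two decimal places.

61.60

dQ/dM = 25.75 − 0.418M.
The good is inferior where dQ/dM < 0. Setting dQ/dM = 0 gives M = 25.75 / 0.418 = 61.60.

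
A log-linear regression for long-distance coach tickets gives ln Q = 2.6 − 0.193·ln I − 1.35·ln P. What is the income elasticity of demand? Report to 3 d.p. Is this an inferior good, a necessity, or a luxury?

-0.193 (inferior good)

In a log-linear demand, the coefficient on ln I is the income elasticity.
So η = -0.193.
η < 0 ⇒ inferior good.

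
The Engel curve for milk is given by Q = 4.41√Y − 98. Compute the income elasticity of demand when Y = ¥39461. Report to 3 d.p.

At Y = 39461: Q = 778.037.
dQ/dY = 4.41/(2√Y) = 0.0111 at this income.
η = (dQ/dY)·(Y/Q) = 0.0111 × (39461/778.037) = 0.563.

0.563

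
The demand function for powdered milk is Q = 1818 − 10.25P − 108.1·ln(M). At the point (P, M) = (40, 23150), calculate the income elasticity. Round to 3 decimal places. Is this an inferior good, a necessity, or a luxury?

At P = 40, M = 23150: Q = 321.622.
Holding P constant, ∂Q/∂M = -108.1/M = -0.00466955.
η_M = (∂Q/∂M)·(M/Q) = -0.00466955 × (23150/321.622) = -0.336.
Since η < 0, this is an inferior good.

-0.336 (inferior good)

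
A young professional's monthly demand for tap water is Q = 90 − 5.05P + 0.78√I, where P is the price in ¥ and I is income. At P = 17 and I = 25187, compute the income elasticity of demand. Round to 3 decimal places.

0.484

At P = 17, I = 25187: Q = 127.939.
Holding P constant, ∂Q/∂I = 0.78/(2√I) = 0.0024574.
η_I = (∂Q/∂I)·(I/Q) = 0.0024574 × (25187/127.939) = 0.484.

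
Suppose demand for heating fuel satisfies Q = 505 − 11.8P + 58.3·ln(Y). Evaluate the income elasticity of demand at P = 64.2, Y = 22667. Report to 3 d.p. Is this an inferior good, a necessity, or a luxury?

0.176 (necessity)

At P = 64.2, Y = 22667: Q = 332.111.
Holding P constant, ∂Q/∂Y = 58.3/Y = 0.00257202.
η_Y = (∂Q/∂Y)·(Y/Q) = 0.00257202 × (22667/332.111) = 0.176.
Since 0 < η < 1, this is a necessity.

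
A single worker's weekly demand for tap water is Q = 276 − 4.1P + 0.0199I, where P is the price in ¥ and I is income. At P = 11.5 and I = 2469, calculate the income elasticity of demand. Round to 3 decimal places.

At P = 11.5, I = 2469: Q = 277.983.
Holding P constant, ∂Q/∂I = 0.0199.
η_I = (∂Q/∂I)·(I/Q) = 0.0199 × (2469/277.983) = 0.177.

0.177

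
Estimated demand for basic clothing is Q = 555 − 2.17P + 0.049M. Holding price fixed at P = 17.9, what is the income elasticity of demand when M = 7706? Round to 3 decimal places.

0.422

At P = 17.9, M = 7706: Q = 893.751.
Holding P constant, ∂Q/∂M = 0.049.
η_M = (∂Q/∂M)·(M/Q) = 0.049 × (7706/893.751) = 0.422.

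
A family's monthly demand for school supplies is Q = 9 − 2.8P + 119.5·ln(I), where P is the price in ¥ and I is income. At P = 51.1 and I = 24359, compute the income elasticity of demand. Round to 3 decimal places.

0.111

At P = 51.1, I = 24359: Q = 1072.948.
Holding P constant, ∂Q/∂I = 119.5/I = 0.00490578.
η_I = (∂Q/∂I)·(I/Q) = 0.00490578 × (24359/1072.948) = 0.111.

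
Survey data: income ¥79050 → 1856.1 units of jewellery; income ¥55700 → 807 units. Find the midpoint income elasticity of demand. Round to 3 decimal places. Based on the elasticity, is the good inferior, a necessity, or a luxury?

2.273 (luxury)

ΔQ = 807 − 1856.1 = -1049.1; midpoint Q̄ = (1856.1 + 807)/2 = 1331.55.
ΔI = 55700 − 79050 = -23350; midpoint Ī = (79050 + 55700)/2 = 67375.
η = (ΔQ/Q̄) ÷ (ΔI/Ī) = (-1049.1/1331.55) ÷ (-23350/67375) = 2.273.
η > 1 ⇒ luxury.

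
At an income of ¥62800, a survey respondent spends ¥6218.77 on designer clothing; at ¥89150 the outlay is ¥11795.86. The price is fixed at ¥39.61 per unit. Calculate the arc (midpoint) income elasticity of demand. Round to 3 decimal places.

1.785

With a constant price, Q₁ = 6218.77/39.61 = 157.000 and Q₂ = 11795.86/39.61 = 297.800 (equivalently, work directly with expenditure since P cancels).
Midpoint %ΔQ = (11795.86 − 6218.77)/9007.32 = 0.61917; midpoint %ΔI = (89150 − 62800)/75975 = 0.34682.
η = 0.61917 / 0.34682 = 1.785.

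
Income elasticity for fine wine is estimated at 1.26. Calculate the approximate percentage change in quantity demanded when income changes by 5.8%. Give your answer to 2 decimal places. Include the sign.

%ΔQ ≈ η × %ΔI = 1.26 × 5.8% = 7.31%.

7.31%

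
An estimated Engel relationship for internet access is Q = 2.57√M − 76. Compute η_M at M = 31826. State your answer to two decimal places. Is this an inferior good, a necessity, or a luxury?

0.60 (necessity)

At M = 31826: Q = 382.484.
dQ/dM = 2.57/(2√M) = 0.00720298 at this income.
η = (dQ/dM)·(M/Q) = 0.00720298 × (31826/382.484) = 0.60.
Since 0 < η < 1, the good is a necessity.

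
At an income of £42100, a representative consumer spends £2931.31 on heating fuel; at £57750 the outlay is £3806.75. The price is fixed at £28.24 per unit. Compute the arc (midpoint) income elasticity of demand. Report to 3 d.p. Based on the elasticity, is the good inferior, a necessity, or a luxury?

0.829 (necessity)

With a constant price, Q₁ = 2931.31/28.24 = 103.800 and Q₂ = 3806.75/28.24 = 134.800 (equivalently, work directly with expenditure since P cancels).
Midpoint %ΔQ = (3806.75 − 2931.31)/3369.03 = 0.25985; midpoint %ΔI = (57750 − 42100)/49925 = 0.31347.
η = 0.25985 / 0.31347 = 0.829.
0 < η < 1 ⇒ necessity.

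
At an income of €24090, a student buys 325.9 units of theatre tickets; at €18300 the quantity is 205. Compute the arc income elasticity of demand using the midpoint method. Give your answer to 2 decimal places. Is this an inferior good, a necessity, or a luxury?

1.67 (luxury)

ΔQ = 205 − 325.9 = -120.9; midpoint Q̄ = (325.9 + 205)/2 = 265.45.
ΔI = 18300 − 24090 = -5790; midpoint Ī = (24090 + 18300)/2 = 21195.
η = (ΔQ/Q̄) ÷ (ΔI/Ī) = (-120.9/265.45) ÷ (-5790/21195) = 1.67.
η > 1 ⇒ luxury.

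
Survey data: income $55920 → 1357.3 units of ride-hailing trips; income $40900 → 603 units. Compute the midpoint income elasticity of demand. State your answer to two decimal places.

2.48

ΔQ = 603 − 1357.3 = -754.3; midpoint Q̄ = (1357.3 + 603)/2 = 980.15.
ΔI = 40900 − 55920 = -15020; midpoint Ī = (55920 + 40900)/2 = 48410.
η = (ΔQ/Q̄) ÷ (ΔI/Ī) = (-754.3/980.15) ÷ (-15020/48410) = 2.48.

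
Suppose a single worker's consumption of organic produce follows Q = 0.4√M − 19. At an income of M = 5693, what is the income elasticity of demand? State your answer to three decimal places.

At M = 5693: Q = 11.181.
dQ/dM = 0.4/(2√M) = 0.00265069 at this income.
η = (dQ/dM)·(M/Q) = 0.00265069 × (5693/11.181) = 1.350.

1.350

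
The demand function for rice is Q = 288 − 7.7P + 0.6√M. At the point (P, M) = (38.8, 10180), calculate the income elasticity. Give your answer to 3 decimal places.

At P = 38.8, M = 10180: Q = 49.778.
Holding P constant, ∂Q/∂M = 0.6/(2√M) = 0.00297336.
η_M = (∂Q/∂M)·(M/Q) = 0.00297336 × (10180/49.778) = 0.608.

0.608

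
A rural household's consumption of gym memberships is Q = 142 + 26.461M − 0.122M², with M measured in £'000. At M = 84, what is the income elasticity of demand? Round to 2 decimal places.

At M = 84: Q = 1503.8920.
dQ/dM = 26.461 − 0.244M = 5.96500.
η = (dQ/dM)·(M/Q) = 5.96500 × (84/1503.8920) = 0.33.

0.33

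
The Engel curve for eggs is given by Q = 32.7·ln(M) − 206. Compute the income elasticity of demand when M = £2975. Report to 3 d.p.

0.589

At M = 2975: Q = 55.535.
dQ/dM = 32.7/M = 0.0109916 at this income.
η = (dQ/dM)·(M/Q) = 0.0109916 × (2975/55.535) = 0.589.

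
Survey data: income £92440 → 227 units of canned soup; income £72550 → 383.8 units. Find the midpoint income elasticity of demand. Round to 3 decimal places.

ΔQ = 383.8 − 227 = 156.8; midpoint Q̄ = (227 + 383.8)/2 = 305.4.
ΔI = 72550 − 92440 = -19890; midpoint Ī = (92440 + 72550)/2 = 82495.
η = (ΔQ/Q̄) ÷ (ΔI/Ī) = (156.8/305.4) ÷ (-19890/82495) = -2.129.

-2.129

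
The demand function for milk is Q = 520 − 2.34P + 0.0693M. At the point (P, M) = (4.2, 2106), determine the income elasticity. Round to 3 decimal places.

At P = 4.2, M = 2106: Q = 656.118.
Holding P constant, ∂Q/∂M = 0.0693.
η_M = (∂Q/∂M)·(M/Q) = 0.0693 × (2106/656.118) = 0.222.

0.222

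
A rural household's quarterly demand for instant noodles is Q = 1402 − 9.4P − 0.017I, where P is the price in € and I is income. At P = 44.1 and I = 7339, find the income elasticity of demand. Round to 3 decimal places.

-0.145

At P = 44.1, I = 7339: Q = 862.697.
Holding P constant, ∂Q/∂I = −0.017.
η_I = (∂Q/∂I)·(I/Q) = -0.017 × (7339/862.697) = -0.145.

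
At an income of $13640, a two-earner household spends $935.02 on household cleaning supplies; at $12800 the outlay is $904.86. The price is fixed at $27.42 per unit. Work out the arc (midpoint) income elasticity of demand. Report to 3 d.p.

0.516

With a constant price, Q₁ = 935.02/27.42 = 34.100 and Q₂ = 904.86/27.42 = 33.000 (equivalently, work directly with expenditure since P cancels).
Midpoint %ΔQ = (904.86 − 935.02)/919.94 = -0.03278; midpoint %ΔI = (12800 − 13640)/13220 = -0.06354.
η = -0.03278 / -0.06354 = 0.516.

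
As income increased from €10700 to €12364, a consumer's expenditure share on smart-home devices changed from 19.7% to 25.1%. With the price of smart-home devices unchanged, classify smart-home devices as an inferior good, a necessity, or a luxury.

The budget share rises as income rises, so η > 1.

luxury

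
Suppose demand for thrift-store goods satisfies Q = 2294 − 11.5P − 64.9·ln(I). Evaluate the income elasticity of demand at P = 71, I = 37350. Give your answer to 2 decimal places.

-0.08

At P = 71, I = 37350: Q = 794.227.
Holding P constant, ∂Q/∂I = -64.9/I = -0.00173762.
η_I = (∂Q/∂I)·(I/Q) = -0.00173762 × (37350/794.227) = -0.08.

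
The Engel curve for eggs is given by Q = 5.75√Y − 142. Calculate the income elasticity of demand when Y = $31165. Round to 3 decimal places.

0.581

At Y = 31165: Q = 873.083.
dQ/dY = 5.75/(2√Y) = 0.0162856 at this income.
η = (dQ/dY)·(Y/Q) = 0.0162856 × (31165/873.083) = 0.581.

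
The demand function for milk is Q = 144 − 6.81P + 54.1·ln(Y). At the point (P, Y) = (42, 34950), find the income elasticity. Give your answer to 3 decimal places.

0.128

At P = 42, Y = 34950: Q = 423.957.
Holding P constant, ∂Q/∂Y = 54.1/Y = 0.00154793.
η_Y = (∂Q/∂Y)·(Y/Q) = 0.00154793 × (34950/423.957) = 0.128.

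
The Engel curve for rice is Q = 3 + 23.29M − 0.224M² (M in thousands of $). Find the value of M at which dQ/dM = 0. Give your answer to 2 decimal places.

51.99

dQ/dM = 23.29 − 0.448M.
The good is inferior where dQ/dM < 0. Setting dQ/dM = 0 gives M = 23.29 / 0.448 = 51.99.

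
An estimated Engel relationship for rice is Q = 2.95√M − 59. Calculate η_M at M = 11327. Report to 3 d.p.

0.616

At M = 11327: Q = 254.964.
dQ/dM = 2.95/(2√M) = 0.0138591 at this income.
η = (dQ/dM)·(M/Q) = 0.0138591 × (11327/254.964) = 0.616.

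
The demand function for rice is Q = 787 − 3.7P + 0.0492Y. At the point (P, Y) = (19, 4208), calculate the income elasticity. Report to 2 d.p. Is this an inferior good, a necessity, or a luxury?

0.22 (necessity)

At P = 19, Y = 4208: Q = 923.734.
Holding P constant, ∂Q/∂Y = 0.0492.
η_Y = (∂Q/∂Y)·(Y/Q) = 0.0492 × (4208/923.734) = 0.22.
Since 0 < η < 1, this is a necessity.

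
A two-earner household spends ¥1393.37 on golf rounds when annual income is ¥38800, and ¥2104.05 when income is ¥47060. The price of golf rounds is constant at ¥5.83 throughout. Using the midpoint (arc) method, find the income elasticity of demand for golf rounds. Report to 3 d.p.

2.112

With a constant price, Q₁ = 1393.37/5.83 = 239.000 and Q₂ = 2104.05/5.83 = 360.901 (equivalently, work directly with expenditure since P cancels).
Midpoint %ΔQ = (2104.05 − 1393.37)/1748.71 = 0.40640; midpoint %ΔI = (47060 − 38800)/42930 = 0.19241.
η = 0.40640 / 0.19241 = 2.112.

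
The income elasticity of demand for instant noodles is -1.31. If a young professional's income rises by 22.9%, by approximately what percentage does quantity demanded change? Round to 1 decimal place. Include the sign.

-30.0%

%ΔQ ≈ η × %ΔI = -1.31 × 22.9% = -30.0%.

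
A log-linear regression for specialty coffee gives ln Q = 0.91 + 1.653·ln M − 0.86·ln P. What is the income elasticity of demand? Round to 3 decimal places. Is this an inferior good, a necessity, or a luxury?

In a log-linear demand, the coefficient on ln M is the income elasticity.
So η = 1.653.
η > 1 ⇒ luxury.

1.653 (luxury)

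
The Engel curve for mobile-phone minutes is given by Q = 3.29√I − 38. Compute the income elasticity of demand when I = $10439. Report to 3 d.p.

0.564

At I = 10439: Q = 298.144.
dQ/dI = 3.29/(2√I) = 0.0161004 at this income.
η = (dQ/dI)·(I/Q) = 0.0161004 × (10439/298.144) = 0.564.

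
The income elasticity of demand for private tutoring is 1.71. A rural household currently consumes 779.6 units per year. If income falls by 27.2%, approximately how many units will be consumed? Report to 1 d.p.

%ΔQ ≈ η × %ΔI = 1.71 × (-27.2%) = -46.512%.
New Q ≈ 779.6 × (1 − 0.46512) = 417.0.

417.0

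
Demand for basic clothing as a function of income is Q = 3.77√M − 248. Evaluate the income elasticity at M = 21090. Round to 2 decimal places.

At M = 21090: Q = 299.494.
dQ/dM = 3.77/(2√M) = 0.01298 at this income.
η = (dQ/dM)·(M/Q) = 0.01298 × (21090/299.494) = 0.91.

0.91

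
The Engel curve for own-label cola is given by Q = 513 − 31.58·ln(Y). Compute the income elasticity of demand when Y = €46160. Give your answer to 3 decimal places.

At Y = 46160: Q = 173.835.
dQ/dY = -31.58/Y = -0.000684142 at this income.
η = (dQ/dY)·(Y/Q) = -0.000684142 × (46160/173.835) = -0.182.

-0.182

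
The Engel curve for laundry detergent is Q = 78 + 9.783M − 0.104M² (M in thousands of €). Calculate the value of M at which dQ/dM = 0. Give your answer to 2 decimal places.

47.03

dQ/dM = 9.783 − 0.208M.
The good is inferior where dQ/dM < 0. Setting dQ/dM = 0 gives M = 9.783 / 0.208 = 47.03.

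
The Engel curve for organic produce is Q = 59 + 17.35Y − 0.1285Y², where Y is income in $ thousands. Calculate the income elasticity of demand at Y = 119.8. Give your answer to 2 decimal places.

-5.49

At Y = 119.8: Q = 293.2929.
dQ/dY = 17.35 − 0.257Y = -13.43860.
η = (dQ/dY)·(Y/Q) = -13.43860 × (119.8/293.2929) = -5.49.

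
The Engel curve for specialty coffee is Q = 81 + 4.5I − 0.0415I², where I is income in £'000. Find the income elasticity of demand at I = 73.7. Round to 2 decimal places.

-0.64

At I = 73.7: Q = 187.2349.
dQ/dI = 4.5 − 0.083I = -1.61710.
η = (dQ/dI)·(I/Q) = -1.61710 × (73.7/187.2349) = -0.64.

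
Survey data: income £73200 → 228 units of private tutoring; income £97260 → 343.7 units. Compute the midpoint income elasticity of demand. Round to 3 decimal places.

ΔQ = 343.7 − 228 = 115.7; midpoint Q̄ = (228 + 343.7)/2 = 285.85.
ΔI = 97260 − 73200 = 24060; midpoint Ī = (73200 + 97260)/2 = 85230.
η = (ΔQ/Q̄) ÷ (ΔI/Ī) = (115.7/285.85) ÷ (24060/85230) = 1.434.

1.434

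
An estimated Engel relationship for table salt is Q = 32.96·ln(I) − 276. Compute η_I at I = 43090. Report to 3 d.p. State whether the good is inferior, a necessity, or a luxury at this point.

0.435 (necessity)

At I = 43090: Q = 75.718.
dQ/dI = 32.96/I = 0.000764911 at this income.
η = (dQ/dI)·(I/Q) = 0.000764911 × (43090/75.718) = 0.435.
Since 0 < η < 1, the good is a necessity.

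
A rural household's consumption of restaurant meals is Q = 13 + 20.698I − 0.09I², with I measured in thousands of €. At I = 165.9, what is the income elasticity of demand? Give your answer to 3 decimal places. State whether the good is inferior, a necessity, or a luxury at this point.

-1.568 (inferior good)

At I = 165.9: Q = 969.7453.
dQ/dI = 20.698 − 0.18I = -9.16400.
η = (dQ/dI)·(I/Q) = -9.16400 × (165.9/969.7453) = -1.568.
η < 0 ⇒ inferior good.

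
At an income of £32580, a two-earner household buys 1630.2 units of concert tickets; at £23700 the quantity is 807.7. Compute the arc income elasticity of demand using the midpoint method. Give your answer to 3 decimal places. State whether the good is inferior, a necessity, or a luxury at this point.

2.138 (luxury)

ΔQ = 807.7 − 1630.2 = -822.5; midpoint Q̄ = (1630.2 + 807.7)/2 = 1218.95.
ΔI = 23700 − 32580 = -8880; midpoint Ī = (32580 + 23700)/2 = 28140.
η = (ΔQ/Q̄) ÷ (ΔI/Ī) = (-822.5/1218.95) ÷ (-8880/28140) = 2.138.
η > 1 ⇒ luxury.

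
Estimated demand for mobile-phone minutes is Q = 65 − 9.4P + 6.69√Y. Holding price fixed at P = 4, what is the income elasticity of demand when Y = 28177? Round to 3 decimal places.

0.488

At P = 4, Y = 28177: Q = 1150.384.
Holding P constant, ∂Q/∂Y = 6.69/(2√Y) = 0.0199273.
η_Y = (∂Q/∂Y)·(Y/Q) = 0.0199273 × (28177/1150.384) = 0.488.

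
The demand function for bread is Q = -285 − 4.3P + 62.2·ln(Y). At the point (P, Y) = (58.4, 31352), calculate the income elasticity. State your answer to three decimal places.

0.577

At P = 58.4, Y = 31352: Q = 107.839.
Holding P constant, ∂Q/∂Y = 62.2/Y = 0.00198392.
η_Y = (∂Q/∂Y)·(Y/Q) = 0.00198392 × (31352/107.839) = 0.577.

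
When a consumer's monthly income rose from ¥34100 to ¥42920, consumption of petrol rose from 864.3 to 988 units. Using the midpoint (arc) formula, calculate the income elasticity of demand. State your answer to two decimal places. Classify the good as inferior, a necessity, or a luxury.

ΔQ = 988 − 864.3 = 123.7; midpoint Q̄ = (864.3 + 988)/2 = 926.15.
ΔI = 42920 − 34100 = 8820; midpoint Ī = (34100 + 42920)/2 = 38510.
η = (ΔQ/Q̄) ÷ (ΔI/Ī) = (123.7/926.15) ÷ (8820/38510) = 0.58.
0 < η < 1 ⇒ necessity.

0.58 (necessity)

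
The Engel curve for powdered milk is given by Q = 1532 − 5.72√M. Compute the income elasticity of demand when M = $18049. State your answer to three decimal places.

At M = 18049: Q = 763.538.
dQ/dM = -5.72/(2√M) = -0.0212882 at this income.
η = (dQ/dM)·(M/Q) = -0.0212882 × (18049/763.538) = -0.503.

-0.503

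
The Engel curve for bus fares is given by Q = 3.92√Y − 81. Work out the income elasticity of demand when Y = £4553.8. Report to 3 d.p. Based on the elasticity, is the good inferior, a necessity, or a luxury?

0.721 (necessity)

At Y = 4553.8: Q = 183.529.
dQ/dY = 3.92/(2√Y) = 0.0290448 at this income.
η = (dQ/dY)·(Y/Q) = 0.0290448 × (4553.8/183.529) = 0.721.
Since 0 < η < 1, the good is a necessity.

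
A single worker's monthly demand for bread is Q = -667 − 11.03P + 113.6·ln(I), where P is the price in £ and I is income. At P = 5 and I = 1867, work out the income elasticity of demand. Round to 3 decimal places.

0.851

At P = 5, I = 1867: Q = 133.495.
Holding P constant, ∂Q/∂I = 113.6/I = 0.0608463.
η_I = (∂Q/∂I)·(I/Q) = 0.0608463 × (1867/133.495) = 0.851.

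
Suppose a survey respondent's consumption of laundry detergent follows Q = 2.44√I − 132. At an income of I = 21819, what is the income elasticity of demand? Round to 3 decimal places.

At I = 21819: Q = 228.419.
dQ/dI = 2.44/(2√I) = 0.00825928 at this income.
η = (dQ/dI)·(I/Q) = 0.00825928 × (21819/228.419) = 0.789.

0.789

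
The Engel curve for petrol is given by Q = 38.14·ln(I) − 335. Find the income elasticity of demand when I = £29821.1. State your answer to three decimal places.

At I = 29821.1: Q = 57.955.
dQ/dI = 38.14/I = 0.00127896 at this income.
η = (dQ/dI)·(I/Q) = 0.00127896 × (29821.1/57.955) = 0.658.

0.658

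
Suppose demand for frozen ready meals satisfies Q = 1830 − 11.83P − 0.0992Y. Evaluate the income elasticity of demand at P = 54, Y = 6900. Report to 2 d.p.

At P = 54, Y = 6900: Q = 506.700.
Holding P constant, ∂Q/∂Y = −0.0992.
η_Y = (∂Q/∂Y)·(Y/Q) = -0.0992 × (6900/506.700) = -1.35.

-1.35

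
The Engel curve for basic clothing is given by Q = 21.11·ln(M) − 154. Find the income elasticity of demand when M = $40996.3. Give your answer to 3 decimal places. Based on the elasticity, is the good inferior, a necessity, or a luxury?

0.301 (necessity)

At M = 40996.3: Q = 70.214.
dQ/dM = 21.11/M = 0.000514925 at this income.
η = (dQ/dM)·(M/Q) = 0.000514925 × (40996.3/70.214) = 0.301.
Since 0 < η < 1, the good is a necessity.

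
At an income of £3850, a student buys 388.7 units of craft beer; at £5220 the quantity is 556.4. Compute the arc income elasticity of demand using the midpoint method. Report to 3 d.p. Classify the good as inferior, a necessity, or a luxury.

1.175 (luxury)

ΔQ = 556.4 − 388.7 = 167.7; midpoint Q̄ = (388.7 + 556.4)/2 = 472.55.
ΔI = 5220 − 3850 = 1370; midpoint Ī = (3850 + 5220)/2 = 4535.
η = (ΔQ/Q̄) ÷ (ΔI/Ī) = (167.7/472.55) ÷ (1370/4535) = 1.175.
η > 1 ⇒ luxury.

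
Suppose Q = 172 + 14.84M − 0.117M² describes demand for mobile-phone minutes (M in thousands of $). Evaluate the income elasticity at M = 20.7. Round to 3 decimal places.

At M = 20.7: Q = 429.0547.
dQ/dM = 14.84 − 0.234M = 9.99620.
η = (dQ/dM)·(M/Q) = 9.99620 × (20.7/429.0547) = 0.482.

0.482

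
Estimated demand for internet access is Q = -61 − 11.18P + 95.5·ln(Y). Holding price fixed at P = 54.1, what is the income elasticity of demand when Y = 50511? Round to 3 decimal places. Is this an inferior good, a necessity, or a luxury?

0.259 (necessity)

At P = 54.1, Y = 50511: Q = 368.422.
Holding P constant, ∂Q/∂Y = 95.5/Y = 0.00189068.
η_Y = (∂Q/∂Y)·(Y/Q) = 0.00189068 × (50511/368.422) = 0.259.
Since 0 < η < 1, this is a necessity.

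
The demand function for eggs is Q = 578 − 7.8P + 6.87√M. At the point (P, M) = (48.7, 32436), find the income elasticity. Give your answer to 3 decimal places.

0.431

At P = 48.7, M = 32436: Q = 1435.427.
Holding P constant, ∂Q/∂M = 6.87/(2√M) = 0.0190727.
η_M = (∂Q/∂M)·(M/Q) = 0.0190727 × (32436/1435.427) = 0.431.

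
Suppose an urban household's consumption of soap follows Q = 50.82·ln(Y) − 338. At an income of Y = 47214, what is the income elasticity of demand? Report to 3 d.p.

At Y = 47214: Q = 208.947.
dQ/dY = 50.82/Y = 0.00107638 at this income.
η = (dQ/dY)·(Y/Q) = 0.00107638 × (47214/208.947) = 0.243.

0.243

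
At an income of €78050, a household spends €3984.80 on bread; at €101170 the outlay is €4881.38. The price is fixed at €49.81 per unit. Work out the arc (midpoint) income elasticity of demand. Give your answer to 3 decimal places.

With a constant price, Q₁ = 3984.80/49.81 = 80.000 and Q₂ = 4881.38/49.81 = 98.000 (equivalently, work directly with expenditure since P cancels).
Midpoint %ΔQ = (4881.38 − 3984.80)/4433.09 = 0.20225; midpoint %ΔI = (101170 − 78050)/89610 = 0.25801.
η = 0.20225 / 0.25801 = 0.784.

0.784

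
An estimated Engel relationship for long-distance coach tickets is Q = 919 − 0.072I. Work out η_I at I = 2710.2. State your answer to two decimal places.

At I = 2710.2: Q = 723.866.
dQ/dI = −0.072.
η = (dQ/dI)·(I/Q) = -0.072 × (2710.2/723.866) = -0.27.

-0.27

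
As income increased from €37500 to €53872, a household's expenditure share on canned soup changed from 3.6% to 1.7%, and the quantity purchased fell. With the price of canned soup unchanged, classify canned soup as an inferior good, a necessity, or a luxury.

inferior good

Quantity demanded falls as income rises, so η < 0.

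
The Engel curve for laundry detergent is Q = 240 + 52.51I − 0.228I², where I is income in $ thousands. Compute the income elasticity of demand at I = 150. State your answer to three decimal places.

At I = 150: Q = 2986.5000.
dQ/dI = 52.51 − 0.456I = -15.89000.
η = (dQ/dI)·(I/Q) = -15.89000 × (150/2986.5000) = -0.798.

-0.798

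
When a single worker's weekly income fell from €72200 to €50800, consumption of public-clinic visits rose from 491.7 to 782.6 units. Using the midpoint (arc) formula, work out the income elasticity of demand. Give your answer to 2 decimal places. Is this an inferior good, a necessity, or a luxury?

-1.31 (inferior good)

ΔQ = 782.6 − 491.7 = 290.9; midpoint Q̄ = (491.7 + 782.6)/2 = 637.15.
ΔI = 50800 − 72200 = -21400; midpoint Ī = (72200 + 50800)/2 = 61500.
η = (ΔQ/Q̄) ÷ (ΔI/Ī) = (290.9/637.15) ÷ (-21400/61500) = -1.31.
η < 0 ⇒ inferior good.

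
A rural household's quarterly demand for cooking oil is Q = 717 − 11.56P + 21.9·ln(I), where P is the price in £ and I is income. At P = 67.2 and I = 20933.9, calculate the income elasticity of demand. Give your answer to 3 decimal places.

At P = 67.2, I = 20933.9: Q = 158.054.
Holding P constant, ∂Q/∂I = 21.9/I = 0.00104615.
η_I = (∂Q/∂I)·(I/Q) = 0.00104615 × (20933.9/158.054) = 0.139.

0.139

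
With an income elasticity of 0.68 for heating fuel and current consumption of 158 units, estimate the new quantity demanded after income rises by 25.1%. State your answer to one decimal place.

185.0

%ΔQ ≈ η × %ΔI = 0.68 × 25.1% = 17.068%.
New Q ≈ 158 × (1 + 0.17068) = 185.0.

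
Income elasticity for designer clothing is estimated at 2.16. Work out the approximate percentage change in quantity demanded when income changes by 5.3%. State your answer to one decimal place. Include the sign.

11.4%

%ΔQ ≈ η × %ΔI = 2.16 × 5.3% = 11.4%.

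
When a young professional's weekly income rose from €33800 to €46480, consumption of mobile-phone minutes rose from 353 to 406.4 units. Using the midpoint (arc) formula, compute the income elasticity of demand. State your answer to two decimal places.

0.45

ΔQ = 406.4 − 353 = 53.4; midpoint Q̄ = (353 + 406.4)/2 = 379.7.
ΔI = 46480 − 33800 = 12680; midpoint Ī = (33800 + 46480)/2 = 40140.
η = (ΔQ/Q̄) ÷ (ΔI/Ī) = (53.4/379.7) ÷ (12680/40140) = 0.45.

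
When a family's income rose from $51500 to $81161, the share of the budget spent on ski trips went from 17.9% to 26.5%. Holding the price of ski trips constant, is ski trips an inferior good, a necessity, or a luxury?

luxury

The budget share rises as income rises, so η > 1.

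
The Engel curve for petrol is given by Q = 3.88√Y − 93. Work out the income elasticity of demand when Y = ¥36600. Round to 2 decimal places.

At Y = 36600: Q = 649.288.
dQ/dY = 3.88/(2√Y) = 0.0101405 at this income.
η = (dQ/dY)·(Y/Q) = 0.0101405 × (36600/649.288) = 0.57.

0.57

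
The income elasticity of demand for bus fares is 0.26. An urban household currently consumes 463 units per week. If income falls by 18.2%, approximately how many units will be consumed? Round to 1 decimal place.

441.1

%ΔQ ≈ η × %ΔI = 0.26 × (-18.2%) = -4.732%.
New Q ≈ 463 × (1 − 0.04732) = 441.1.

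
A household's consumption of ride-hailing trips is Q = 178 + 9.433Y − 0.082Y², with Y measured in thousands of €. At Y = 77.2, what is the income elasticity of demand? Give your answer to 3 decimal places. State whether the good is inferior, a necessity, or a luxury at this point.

-0.597 (inferior good)

At Y = 77.2: Q = 417.5207.
dQ/dY = 9.433 − 0.164Y = -3.22780.
η = (dQ/dY)·(Y/Q) = -3.22780 × (77.2/417.5207) = -0.597.
η < 0 ⇒ inferior good.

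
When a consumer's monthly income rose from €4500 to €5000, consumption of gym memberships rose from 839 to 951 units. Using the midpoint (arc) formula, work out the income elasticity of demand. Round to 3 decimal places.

1.189

ΔQ = 951 − 839 = 112; midpoint Q̄ = (839 + 951)/2 = 895.
ΔI = 5000 − 4500 = 500; midpoint Ī = (4500 + 5000)/2 = 4750.
η = (ΔQ/Q̄) ÷ (ΔI/Ī) = (112/895) ÷ (500/4750) = 1.189.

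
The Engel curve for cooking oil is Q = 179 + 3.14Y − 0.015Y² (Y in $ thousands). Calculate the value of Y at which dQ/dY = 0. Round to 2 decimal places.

104.67

dQ/dY = 3.14 − 0.03Y.
The good is inferior where dQ/dY < 0. Setting dQ/dY = 0 gives Y = 3.14 / 0.03 = 104.67.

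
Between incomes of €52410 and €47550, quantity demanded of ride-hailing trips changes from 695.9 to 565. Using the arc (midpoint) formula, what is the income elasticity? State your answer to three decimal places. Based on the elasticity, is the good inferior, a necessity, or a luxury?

ΔQ = 565 − 695.9 = -130.9; midpoint Q̄ = (695.9 + 565)/2 = 630.45.
ΔI = 47550 − 52410 = -4860; midpoint Ī = (52410 + 47550)/2 = 49980.
η = (ΔQ/Q̄) ÷ (ΔI/Ī) = (-130.9/630.45) ÷ (-4860/49980) = 2.135.
η > 1 ⇒ luxury.

2.135 (luxury)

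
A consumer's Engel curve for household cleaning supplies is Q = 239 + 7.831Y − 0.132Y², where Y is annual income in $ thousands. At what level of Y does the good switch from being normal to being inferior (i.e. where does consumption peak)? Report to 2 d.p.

dQ/dY = 7.831 − 0.264Y.
The good is inferior where dQ/dY < 0. Setting dQ/dY = 0 gives Y = 7.831 / 0.264 = 29.66.

29.66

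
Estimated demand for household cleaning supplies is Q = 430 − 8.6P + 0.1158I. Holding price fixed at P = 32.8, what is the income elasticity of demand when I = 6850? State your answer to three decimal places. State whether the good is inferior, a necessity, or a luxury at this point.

0.843 (necessity)

At P = 32.8, I = 6850: Q = 941.150.
Holding P constant, ∂Q/∂I = 0.1158.
η_I = (∂Q/∂I)·(I/Q) = 0.1158 × (6850/941.150) = 0.843.
Since 0 < η < 1, this is a necessity.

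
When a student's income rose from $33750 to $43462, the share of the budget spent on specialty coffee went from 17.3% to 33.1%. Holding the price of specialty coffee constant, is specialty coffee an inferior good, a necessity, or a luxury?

The budget share rises as income rises, so η > 1.

luxury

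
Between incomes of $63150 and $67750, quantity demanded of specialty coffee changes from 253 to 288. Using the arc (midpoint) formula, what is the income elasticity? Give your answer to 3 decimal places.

1.841

ΔQ = 288 − 253 = 35; midpoint Q̄ = (253 + 288)/2 = 270.5.
ΔI = 67750 − 63150 = 4600; midpoint Ī = (63150 + 67750)/2 = 65450.
η = (ΔQ/Q̄) ÷ (ΔI/Ī) = (35/270.5) ÷ (4600/65450) = 1.841.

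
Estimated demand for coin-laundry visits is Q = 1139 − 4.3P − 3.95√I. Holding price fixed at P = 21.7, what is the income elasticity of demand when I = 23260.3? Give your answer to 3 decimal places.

-0.680

At P = 21.7, I = 23260.3: Q = 443.263.
Holding P constant, ∂Q/∂I = -3.95/(2√I) = -0.0129497.
η_I = (∂Q/∂I)·(I/Q) = -0.0129497 × (23260.3/443.263) = -0.680.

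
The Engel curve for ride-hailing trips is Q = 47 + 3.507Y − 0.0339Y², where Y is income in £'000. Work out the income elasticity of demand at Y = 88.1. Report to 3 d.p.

At Y = 88.1: Q = 92.8481.
dQ/dY = 3.507 − 0.0678Y = -2.46618.
η = (dQ/dY)·(Y/Q) = -2.46618 × (88.1/92.8481) = -2.340.

-2.340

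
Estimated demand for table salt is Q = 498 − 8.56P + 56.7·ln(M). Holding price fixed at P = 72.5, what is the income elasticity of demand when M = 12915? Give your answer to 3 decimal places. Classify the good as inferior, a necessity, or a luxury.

At P = 72.5, M = 12915: Q = 414.130.
Holding P constant, ∂Q/∂M = 56.7/M = 0.00439024.
η_M = (∂Q/∂M)·(M/Q) = 0.00439024 × (12915/414.130) = 0.137.
Since 0 < η < 1, this is a necessity.

0.137 (necessity)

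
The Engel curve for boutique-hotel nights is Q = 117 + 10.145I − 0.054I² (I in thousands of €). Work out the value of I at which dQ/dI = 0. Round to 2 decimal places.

93.94

dQ/dI = 10.145 − 0.108I.
The good is inferior where dQ/dI < 0. Setting dQ/dI = 0 gives I = 10.145 / 0.108 = 93.94.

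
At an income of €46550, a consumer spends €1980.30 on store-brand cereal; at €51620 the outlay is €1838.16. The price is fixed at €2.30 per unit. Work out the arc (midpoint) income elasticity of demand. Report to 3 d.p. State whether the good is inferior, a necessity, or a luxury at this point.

With a constant price, Q₁ = 1980.30/2.30 = 861.000 and Q₂ = 1838.16/2.30 = 799.200 (equivalently, work directly with expenditure since P cancels).
Midpoint %ΔQ = (1838.16 − 1980.30)/1909.23 = -0.07445; midpoint %ΔI = (51620 − 46550)/49085 = 0.10329.
η = -0.07445 / 0.10329 = -0.721.
η < 0 ⇒ inferior good.

-0.721 (inferior good)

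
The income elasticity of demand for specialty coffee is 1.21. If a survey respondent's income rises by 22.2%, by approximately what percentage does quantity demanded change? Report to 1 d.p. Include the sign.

%ΔQ ≈ η × %ΔI = 1.21 × 22.2% = 26.9%.

26.9%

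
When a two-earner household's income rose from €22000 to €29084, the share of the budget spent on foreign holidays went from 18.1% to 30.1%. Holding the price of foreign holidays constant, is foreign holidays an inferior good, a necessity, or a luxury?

The budget share rises as income rises, so η > 1.

luxury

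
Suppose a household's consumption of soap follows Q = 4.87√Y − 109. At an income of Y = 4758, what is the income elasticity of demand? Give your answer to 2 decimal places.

At Y = 4758: Q = 226.924.
dQ/dY = 4.87/(2√Y) = 0.035301 at this income.
η = (dQ/dY)·(Y/Q) = 0.035301 × (4758/226.924) = 0.74.

0.74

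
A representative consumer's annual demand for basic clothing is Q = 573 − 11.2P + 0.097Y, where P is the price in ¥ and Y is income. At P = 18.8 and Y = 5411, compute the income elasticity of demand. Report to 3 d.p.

At P = 18.8, Y = 5411: Q = 887.307.
Holding P constant, ∂Q/∂Y = 0.097.
η_Y = (∂Q/∂Y)·(Y/Q) = 0.097 × (5411/887.307) = 0.592.

0.592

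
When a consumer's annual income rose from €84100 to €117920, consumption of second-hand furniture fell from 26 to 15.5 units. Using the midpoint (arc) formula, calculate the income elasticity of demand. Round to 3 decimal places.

-1.511

ΔQ = 15.5 − 26 = -10.5; midpoint Q̄ = (26 + 15.5)/2 = 20.75.
ΔI = 117920 − 84100 = 33820; midpoint Ī = (84100 + 117920)/2 = 101010.
η = (ΔQ/Q̄) ÷ (ΔI/Ī) = (-10.5/20.75) ÷ (33820/101010) = -1.511.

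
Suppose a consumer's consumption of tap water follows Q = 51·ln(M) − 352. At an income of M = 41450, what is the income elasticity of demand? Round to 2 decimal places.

At M = 41450: Q = 190.244.
dQ/dM = 51/M = 0.0012304 at this income.
η = (dQ/dM)·(M/Q) = 0.0012304 × (41450/190.244) = 0.27.

0.27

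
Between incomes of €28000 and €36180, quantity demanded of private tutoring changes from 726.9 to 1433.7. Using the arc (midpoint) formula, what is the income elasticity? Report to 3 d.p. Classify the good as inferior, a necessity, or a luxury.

2.567 (luxury)

ΔQ = 1433.7 − 726.9 = 706.8; midpoint Q̄ = (726.9 + 1433.7)/2 = 1080.3.
ΔI = 36180 − 28000 = 8180; midpoint Ī = (28000 + 36180)/2 = 32090.
η = (ΔQ/Q̄) ÷ (ΔI/Ī) = (706.8/1080.3) ÷ (8180/32090) = 2.567.
η > 1 ⇒ luxury.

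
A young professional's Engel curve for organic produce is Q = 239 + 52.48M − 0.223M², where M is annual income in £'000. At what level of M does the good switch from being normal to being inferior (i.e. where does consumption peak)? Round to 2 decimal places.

dQ/dM = 52.48 − 0.446M.
The good is inferior where dQ/dM < 0. Setting dQ/dM = 0 gives M = 52.48 / 0.446 = 117.67.

117.67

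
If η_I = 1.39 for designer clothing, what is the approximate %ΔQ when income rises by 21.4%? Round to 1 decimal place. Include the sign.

%ΔQ ≈ η × %ΔI = 1.39 × 21.4% = 29.7%.

29.7%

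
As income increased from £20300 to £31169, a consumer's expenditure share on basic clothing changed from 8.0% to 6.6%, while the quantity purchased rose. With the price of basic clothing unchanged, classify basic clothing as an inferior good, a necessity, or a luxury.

Quantity rises but the budget share falls as income rises, so 0 < η < 1.

necessity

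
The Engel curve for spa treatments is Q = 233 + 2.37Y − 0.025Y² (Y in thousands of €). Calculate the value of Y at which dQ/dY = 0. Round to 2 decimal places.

dQ/dY = 2.37 − 0.05Y.
The good is inferior where dQ/dY < 0. Setting dQ/dY = 0 gives Y = 2.37 / 0.05 = 47.40.

47.40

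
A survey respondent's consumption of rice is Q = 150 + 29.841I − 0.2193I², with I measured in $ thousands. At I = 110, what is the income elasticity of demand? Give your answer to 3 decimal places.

-2.599

At I = 110: Q = 778.9800.
dQ/dI = 29.841 − 0.4386I = -18.40500.
η = (dQ/dI)·(I/Q) = -18.40500 × (110/778.9800) = -2.599.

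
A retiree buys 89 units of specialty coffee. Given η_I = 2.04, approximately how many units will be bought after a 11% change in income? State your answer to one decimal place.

109.0

%ΔQ ≈ η × %ΔI = 2.04 × 11% = 22.44%.
New Q ≈ 89 × (1 + 0.2244) = 109.0.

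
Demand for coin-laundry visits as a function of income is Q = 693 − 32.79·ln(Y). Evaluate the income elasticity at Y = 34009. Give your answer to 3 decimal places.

-0.093

At Y = 34009: Q = 350.857.
dQ/dY = -32.79/Y = -0.000964157 at this income.
η = (dQ/dY)·(Y/Q) = -0.000964157 × (34009/350.857) = -0.093.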